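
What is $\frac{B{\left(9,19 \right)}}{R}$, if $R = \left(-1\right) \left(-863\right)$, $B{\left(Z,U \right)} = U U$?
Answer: $\frac{361}{863} \approx 0.41831$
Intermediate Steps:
$B{\left(Z,U \right)} = U^{2}$
$R = 863$
$\frac{B{\left(9,19 \right)}}{R} = \frac{19^{2}}{863} = 361 \cdot \frac{1}{863} = \frac{361}{863}$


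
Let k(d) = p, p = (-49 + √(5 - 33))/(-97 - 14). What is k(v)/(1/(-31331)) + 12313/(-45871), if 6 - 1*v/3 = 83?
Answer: -10060485356/727383 + 62662*I*√7/111 ≈ -13831.0 + 1493.6*I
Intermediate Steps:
v = -231 (v = 18 - 3*83 = 18 - 249 = -231)
p = 49/111 - 2*I*√7/111 (p = (-49 + √(-28))/(-111) = (-49 + 2*I*√7)*(-1/111) = 49/111 - 2*I*√7/111 ≈ 0.44144 - 0.047671*I)
k(d) = 49/111 - 2*I*√7/111
k(v)/(1/(-31331)) + 12313/(-45871) = (49/111 - 2*I*√7/111)/(1/(-31331)) + 12313/(-45871) = (49/111 - 2*I*√7/111)/(-1/31331) + 12313*(-1/45871) = (49/111 - 2*I*√7/111)*(-31331) - 1759/6553 = (-1535219/111 + 62662*I*√7/111) - 1759/6553 = -10060485356/727383 + 62662*I*√7/111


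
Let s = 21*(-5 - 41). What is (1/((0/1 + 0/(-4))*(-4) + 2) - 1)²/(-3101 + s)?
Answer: -1/16268 ≈ -6.1470e-5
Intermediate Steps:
s = -966 (s = 21*(-46) = -966)
(1/((0/1 + 0/(-4))*(-4) + 2) - 1)²/(-3101 + s) = (1/((0/1 + 0/(-4))*(-4) + 2) - 1)²/(-3101 - 966) = (1/((0*1 + 0*(-¼))*(-4) + 2) - 1)²/(-4067) = (1/((0 + 0)*(-4) + 2) - 1)²*(-1/4067) = (1/(0*(-4) + 2) - 1)²*(-1/4067) = (1/(0 + 2) - 1)²*(-1/4067) = (1/2 - 1)²*(-1/4067) = (½ - 1)²*(-1/4067) = (-½)²*(-1/4067) = (¼)*(-1/4067) = -1/16268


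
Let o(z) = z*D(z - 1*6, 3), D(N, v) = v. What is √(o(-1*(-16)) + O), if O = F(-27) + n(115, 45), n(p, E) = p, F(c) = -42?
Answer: 11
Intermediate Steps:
O = 73 (O = -42 + 115 = 73)
o(z) = 3*z (o(z) = z*3 = 3*z)
√(o(-1*(-16)) + O) = √(3*(-1*(-16)) + 73) = √(3*16 + 73) = √(48 + 73) = √121 = 11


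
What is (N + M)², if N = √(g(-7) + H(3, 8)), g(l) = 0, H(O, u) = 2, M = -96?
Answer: (96 - √2)² ≈ 8946.5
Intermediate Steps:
N = √2 (N = √(0 + 2) = √2 ≈ 1.4142)
(N + M)² = (√2 - 96)² = (-96 + √2)²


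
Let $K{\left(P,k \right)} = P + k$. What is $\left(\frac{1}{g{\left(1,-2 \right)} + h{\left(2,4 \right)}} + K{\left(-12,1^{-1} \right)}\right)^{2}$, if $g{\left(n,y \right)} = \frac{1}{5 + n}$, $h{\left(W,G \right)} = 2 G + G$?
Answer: $\frac{635209}{5329} \approx 119.2$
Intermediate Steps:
$h{\left(W,G \right)} = 3 G$
$\left(\frac{1}{g{\left(1,-2 \right)} + h{\left(2,4 \right)}} + K{\left(-12,1^{-1} \right)}\right)^{2} = \left(\frac{1}{\frac{1}{5 + 1} + 3 \cdot 4} - \left(12 - 1^{-1}\right)\right)^{2} = \left(\frac{1}{\frac{1}{6} + 12} + \left(-12 + 1\right)\right)^{2} = \left(\frac{1}{\frac{1}{6} + 12} - 11\right)^{2} = \left(\frac{1}{\frac{73}{6}} - 11\right)^{2} = \left(\frac{6}{73} - 11\right)^{2} = \left(- \frac{797}{73}\right)^{2} = \frac{635209}{5329}$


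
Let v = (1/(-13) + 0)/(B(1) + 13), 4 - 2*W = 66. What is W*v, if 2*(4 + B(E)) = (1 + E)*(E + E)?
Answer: 31/143 ≈ 0.21678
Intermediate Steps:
W = -31 (W = 2 - ½*66 = 2 - 33 = -31)
B(E) = -4 + E*(1 + E) (B(E) = -4 + ((1 + E)*(E + E))/2 = -4 + ((1 + E)*(2*E))/2 = -4 + (2*E*(1 + E))/2 = -4 + E*(1 + E))
v = -1/143 (v = (1/(-13) + 0)/((-4 + 1 + 1²) + 13) = (-1/13 + 0)/((-4 + 1 + 1) + 13) = -1/(13*(-2 + 13)) = -1/13/11 = -1/13*1/11 = -1/143 ≈ -0.0069930)
W*v = -31*(-1/143) = 31/143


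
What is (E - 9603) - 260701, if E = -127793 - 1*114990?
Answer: -513087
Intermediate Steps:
E = -242783 (E = -127793 - 114990 = -242783)
(E - 9603) - 260701 = (-242783 - 9603) - 260701 = -252386 - 260701 = -513087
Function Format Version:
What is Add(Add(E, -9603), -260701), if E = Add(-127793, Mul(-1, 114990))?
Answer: -513087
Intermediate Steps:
E = -242783 (E = Add(-127793, -114990) = -242783)
Add(Add(E, -9603), -260701) = Add(Add(-242783, -9603), -260701) = Add(-252386, -260701) = -513087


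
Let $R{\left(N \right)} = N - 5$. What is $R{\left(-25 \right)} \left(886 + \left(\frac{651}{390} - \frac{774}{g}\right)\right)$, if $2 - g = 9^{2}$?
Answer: $- \frac{27650949}{1027} \approx -26924.0$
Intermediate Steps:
$R{\left(N \right)} = -5 + N$
$g = -79$ ($g = 2 - 9^{2} = 2 - 81 = -79$)
$R{\left(-25 \right)} \left(886 + \left(\frac{651}{390} - \frac{774}{g}\right)\right) = \left(-5 - 25\right) \left(886 + \left(\frac{651}{390} - \frac{774}{-79}\right)\right) = - 30 \left(886 + \left(651 \cdot \frac{1}{390} - - \frac{774}{79}\right)\right) = - 30 \left(886 + \left(\frac{217}{130} + \frac{774}{79}\right)\right) = - 30 \left(886 + \frac{117763}{10270}\right) = \left(-30\right) \frac{9216983}{10270} = - \frac{27650949}{1027}$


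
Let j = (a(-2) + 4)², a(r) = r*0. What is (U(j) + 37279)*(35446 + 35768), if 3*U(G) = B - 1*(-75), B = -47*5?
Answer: 2650988626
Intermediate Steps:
a(r) = 0
B = -235
j = 16 (j = (0 + 4)² = 4² = 16)
U(G) = -160/3 (U(G) = (-235 - 1*(-75))/3 = (-235 + 75)/3 = (⅓)*(-160) = -160/3)
(U(j) + 37279)*(35446 + 35768) = (-160/3 + 37279)*(35446 + 35768) = (111677/3)*71214 = 2650988626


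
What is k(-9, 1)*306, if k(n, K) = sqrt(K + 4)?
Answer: 306*sqrt(5) ≈ 684.24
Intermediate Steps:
k(n, K) = sqrt(4 + K)
k(-9, 1)*306 = sqrt(4 + 1)*306 = sqrt(5)*306 = 306*sqrt(5)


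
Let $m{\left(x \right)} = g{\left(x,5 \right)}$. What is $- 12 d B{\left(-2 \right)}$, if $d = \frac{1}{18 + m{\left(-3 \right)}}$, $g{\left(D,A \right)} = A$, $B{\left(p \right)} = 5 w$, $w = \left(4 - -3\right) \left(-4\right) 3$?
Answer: $\frac{5040}{23} \approx 219.13$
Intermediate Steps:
$w = -84$ ($w = \left(4 + 3\right) \left(-4\right) 3 = 7 \left(-4\right) 3 = \left(-28\right) 3 = -84$)
$B{\left(p \right)} = -420$ ($B{\left(p \right)} = 5 \left(-84\right) = -420$)
$m{\left(x \right)} = 5$
$d = \frac{1}{23}$ ($d = \frac{1}{18 + 5} = \frac{1}{23} \approx 0.043478$)
$- 12 d B{\left(-2 \right)} = \left(-12\right) \frac{1}{23} \left(-420\right) = \left(- \frac{12}{23}\right) \left(-420\right) = \frac{5040}{23}$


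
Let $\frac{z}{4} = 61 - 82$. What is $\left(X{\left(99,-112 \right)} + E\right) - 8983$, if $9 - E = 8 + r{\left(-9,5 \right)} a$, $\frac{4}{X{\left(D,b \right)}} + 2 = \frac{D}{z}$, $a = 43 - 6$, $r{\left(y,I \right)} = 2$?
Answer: $- \frac{806096}{89} \approx -9057.3$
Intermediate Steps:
$z = -84$ ($z = 4 \left(61 - 82\right) = 4 \left(-21\right) = -84$)
$a = 37$ ($a = 43 - 6 = 37$)
$X{\left(D,b \right)} = \frac{4}{-2 - \frac{D}{84}}$ ($X{\left(D,b \right)} = \frac{4}{-2 + \frac{D}{-84}} = \frac{4}{-2 + D \left(- \frac{1}{84}\right)} = \frac{4}{-2 - \frac{D}{84}}$)
$E = -73$ ($E = 9 - \left(8 + 2 \cdot 37\right) = 9 - \left(8 + 74\right) = 9 - 82 = -73$)
$\left(X{\left(99,-112 \right)} + E\right) - 8983 = \left(- \frac{336}{168 + 99} - 73\right) - 8983 = \left(- \frac{336}{267} - 73\right) - 8983 = \left(\left(-336\right) \frac{1}{267} - 73\right) - 8983 = \left(- \frac{112}{89} - 73\right) - 8983 = - \frac{6609}{89} - 8983 = - \frac{806096}{89}$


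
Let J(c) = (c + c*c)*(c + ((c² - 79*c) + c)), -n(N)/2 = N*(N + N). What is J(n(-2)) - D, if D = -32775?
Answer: 389895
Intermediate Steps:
n(N) = -4*N² (n(N) = -2*N*(N + N) = -2*N*2*N = -4*N²)
J(c) = (c + c²)*(c² - 77*c) (J(c) = (c + c²)*(c + (c² - 78*c)) = (c + c²)*(c² - 77*c))
J(n(-2)) - D = (-4*(-2)²)²*(-77 + (-4*(-2)²)² - (-304)*(-2)²) - 1*(-32775) = (-4*4)²*(-77 + (-4*4)² - (-304)*4) + 32775 = (-16)²*(-77 + (-16)² - 76*(-16)) + 32775 = 256*(-77 + 256 + 1216) + 32775 = 256*1395 + 32775 = 357120 + 32775 = 389895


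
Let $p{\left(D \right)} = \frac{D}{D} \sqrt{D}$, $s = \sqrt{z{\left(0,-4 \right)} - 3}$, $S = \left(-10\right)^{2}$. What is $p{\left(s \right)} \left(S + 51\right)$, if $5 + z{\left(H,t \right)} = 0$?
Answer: $151 \cdot 2^{\frac{3}{4}} \sqrt{i} \approx 179.57 + 179.57 i$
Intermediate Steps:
$z{\left(H,t \right)} = -5$ ($z{\left(H,t \right)} = -5 + 0 = -5$)
$S = 100$
$s = 2 i \sqrt{2}$ ($s = \sqrt{-5 - 3} = \sqrt{-8} = 2 i \sqrt{2} \approx 2.8284 i$)
$p{\left(D \right)} = \sqrt{D}$ ($p{\left(D \right)} = 1 \sqrt{D} = \sqrt{D}$)
$p{\left(s \right)} \left(S + 51\right) = \sqrt{2 i \sqrt{2}} \left(100 + 51\right) = 2^{\frac{3}{4}} \sqrt{i} 151 = 151 \cdot 2^{\frac{3}{4}} \sqrt{i}$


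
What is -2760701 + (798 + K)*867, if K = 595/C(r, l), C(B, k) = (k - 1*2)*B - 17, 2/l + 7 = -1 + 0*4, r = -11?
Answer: -62070425/31 ≈ -2.0023e+6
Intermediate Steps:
l = -1/4 (l = 2/(-7 + (-1 + 0*4)) = 2/(-7 + (-1 + 0)) = 2/(-7 - 1) = 2/(-8) = 2*(-1/8) = -1/4 ≈ -0.25000)
C(B, k) = -17 + B*(-2 + k) (C(B, k) = (k - 2)*B - 17 = (-2 + k)*B - 17 = B*(-2 + k) - 17 = -17 + B*(-2 + k))
K = 2380/31 (K = 595/(-17 - 2*(-11) - 11*(-1/4)) = 595/(-17 + 22 + 11/4) = 595/(31/4) = 595*(4/31) = 2380/31 ≈ 76.774)
-2760701 + (798 + K)*867 = -2760701 + (798 + 2380/31)*867 = -2760701 + (27118/31)*867 = -2760701 + 23511306/31 = -62070425/31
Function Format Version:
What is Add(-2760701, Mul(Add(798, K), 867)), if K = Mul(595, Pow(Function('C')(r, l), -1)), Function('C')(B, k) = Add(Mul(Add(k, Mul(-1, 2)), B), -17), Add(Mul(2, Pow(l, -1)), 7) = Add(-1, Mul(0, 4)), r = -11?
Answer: Rational(-62070425, 31) ≈ -2.0023e+6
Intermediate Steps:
l = Rational(-1, 4) (l = Mul(2, Pow(Add(-7, Add(-1, Mul(0, 4))), -1)) = Mul(2, Pow(Add(-7, Add(-1, 0)), -1)) = Mul(2, Pow(Add(-7, -1), -1)) = Mul(2, Pow(-8, -1)) = Mul(2, Rational(-1, 8)) = Rational(-1, 4) ≈ -0.25000)
Function('C')(B, k) = Add(-17, Mul(B, Add(-2, k))) (Function('C')(B, k) = Add(Mul(Add(k, -2), B), -17) = Add(Mul(Add(-2, k), B), -17) = Add(Mul(B, Add(-2, k)), -17) = Add(-17, Mul(B, Add(-2, k))))
K = Rational(2380, 31) (K = Mul(595, Pow(Add(-17, Mul(-2, -11), Mul(-11, Rational(-1, 4))), -1)) = Mul(595, Pow(Add(-17, 22, Rational(11, 4)), -1)) = Mul(595, Pow(Rational(31, 4), -1)) = Mul(595, Rational(4, 31)) = Rational(2380, 31) ≈ 76.774)
Add(-2760701, Mul(Add(798, K), 867)) = Add(-2760701, Mul(Add(798, Rational(2380, 31)), 867)) = Add(-2760701, Mul(Rational(27118, 31), 867)) = Add(-2760701, Rational(23511306, 31)) = Rational(-62070425, 31)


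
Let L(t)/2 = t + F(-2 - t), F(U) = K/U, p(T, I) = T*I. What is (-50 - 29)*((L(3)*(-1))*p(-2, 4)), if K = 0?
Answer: -3792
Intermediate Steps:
p(T, I) = I*T
F(U) = 0 (F(U) = 0/U = 0)
L(t) = 2*t (L(t) = 2*(t + 0) = 2*t)
(-50 - 29)*((L(3)*(-1))*p(-2, 4)) = (-50 - 29)*(((2*3)*(-1))*(4*(-2))) = -79*6*(-1)*(-8) = -(-474)*(-8) = -79*48 = -3792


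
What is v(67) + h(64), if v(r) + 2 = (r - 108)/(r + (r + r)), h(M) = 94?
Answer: 18451/201 ≈ 91.796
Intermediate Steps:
v(r) = -2 + (-108 + r)/(3*r) (v(r) = -2 + (r - 108)/(r + (r + r)) = -2 + (-108 + r)/(r + 2*r) = -2 + (-108 + r)/((3*r)) = -2 + (-108 + r)*(1/(3*r)) = -2 + (-108 + r)/(3*r))
v(67) + h(64) = (-5/3 - 36/67) + 94 = -443/201 + 94 = 18451/201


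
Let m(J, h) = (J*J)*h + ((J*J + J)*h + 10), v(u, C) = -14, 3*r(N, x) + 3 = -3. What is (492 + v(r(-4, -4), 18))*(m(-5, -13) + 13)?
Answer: -268636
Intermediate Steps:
r(N, x) = -2 (r(N, x) = -1 + (⅓)*(-3) = -1 - 1 = -2)
m(J, h) = 10 + h*J² + h*(J + J²) (m(J, h) = J²*h + ((J² + J)*h + 10) = h*J² + ((J + J²)*h + 10) = h*J² + (h*(J + J²) + 10) = h*J² + (10 + h*(J + J²)) = 10 + h*J² + h*(J + J²))
(492 + v(r(-4, -4), 18))*(m(-5, -13) + 13) = (492 - 14)*((10 - 5*(-13) + 2*(-13)*(-5)²) + 13) = 478*((10 + 65 + 2*(-13)*25) + 13) = 478*((10 + 65 - 650) + 13) = 478*(-575 + 13) = 478*(-562) = -268636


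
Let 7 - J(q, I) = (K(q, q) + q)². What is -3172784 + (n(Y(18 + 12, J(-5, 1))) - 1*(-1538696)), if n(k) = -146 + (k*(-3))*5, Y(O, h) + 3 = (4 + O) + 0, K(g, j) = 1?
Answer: -1634699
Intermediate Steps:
J(q, I) = 7 - (1 + q)²
Y(O, h) = 1 + O (Y(O, h) = -3 + ((4 + O) + 0) = -3 + (4 + O) = 1 + O)
n(k) = -146 - 15*k (n(k) = -146 - 3*k*5 = -146 - 15*k)
-3172784 + (n(Y(18 + 12, J(-5, 1))) - 1*(-1538696)) = -3172784 + ((-146 - 15*(1 + (18 + 12))) - 1*(-1538696)) = -3172784 + ((-146 - 15*(1 + 30)) + 1538696) = -3172784 + ((-146 - 15*31) + 1538696) = -3172784 + ((-146 - 465) + 1538696) = -3172784 + (-611 + 1538696) = -3172784 + 1538085 = -1634699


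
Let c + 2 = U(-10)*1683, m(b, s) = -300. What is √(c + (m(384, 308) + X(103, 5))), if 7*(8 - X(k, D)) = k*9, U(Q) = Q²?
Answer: √8225805/7 ≈ 409.72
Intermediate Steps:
X(k, D) = 8 - 9*k/7 (X(k, D) = 8 - k*9/7 = 8 - 9*k/7)
c = 168298 (c = -2 + (-10)²*1683 = -2 + 100*1683 = -2 + 168300 = 168298)
√(c + (m(384, 308) + X(103, 5))) = √(168298 + (-300 + (8 - 9/7*103))) = √(168298 + (-300 + (8 - 927/7))) = √(168298 + (-300 - 871/7)) = √(168298 - 2971/7) = √(1175115/7) = √8225805/7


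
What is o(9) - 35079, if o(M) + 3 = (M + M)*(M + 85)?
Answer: -33390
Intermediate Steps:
o(M) = -3 + 2*M*(85 + M) (o(M) = -3 + (M + M)*(M + 85) = -3 + (2*M)*(85 + M) = -3 + 2*M*(85 + M))
o(9) - 35079 = (-3 + 2*9**2 + 170*9) - 35079 = (-3 + 2*81 + 1530) - 35079 = (-3 + 162 + 1530) - 35079 = 1689 - 35079 = -33390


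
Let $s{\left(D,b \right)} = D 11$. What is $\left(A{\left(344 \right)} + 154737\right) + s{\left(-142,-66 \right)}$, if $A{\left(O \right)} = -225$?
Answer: $152950$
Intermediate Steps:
$s{\left(D,b \right)} = 11 D$
$\left(A{\left(344 \right)} + 154737\right) + s{\left(-142,-66 \right)} = \left(-225 + 154737\right) + 11 \left(-142\right) = 154512 - 1562 = 152950$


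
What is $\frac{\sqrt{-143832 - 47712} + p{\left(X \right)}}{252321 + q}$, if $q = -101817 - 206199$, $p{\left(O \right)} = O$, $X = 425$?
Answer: $- \frac{85}{11139} - \frac{2 i \sqrt{47886}}{55695} \approx -0.0076308 - 0.0078581 i$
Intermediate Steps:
$q = -308016$
$\frac{\sqrt{-143832 - 47712} + p{\left(X \right)}}{252321 + q} = \frac{\sqrt{-143832 - 47712} + 425}{252321 - 308016} = \frac{\sqrt{-191544} + 425}{-55695} = \left(2 i \sqrt{47886} + 425\right) \left(- \frac{1}{55695}\right) = \left(425 + 2 i \sqrt{47886}\right) \left(- \frac{1}{55695}\right) = - \frac{85}{11139} - \frac{2 i \sqrt{47886}}{55695}$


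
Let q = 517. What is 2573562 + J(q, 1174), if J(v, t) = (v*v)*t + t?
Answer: 316372022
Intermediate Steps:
J(v, t) = t + t*v² (J(v, t) = v²*t + t = t*v² + t = t + t*v²)
2573562 + J(q, 1174) = 2573562 + 1174*(1 + 517²) = 2573562 + 1174*(1 + 267289) = 2573562 + 1174*267290 = 2573562 + 313798460 = 316372022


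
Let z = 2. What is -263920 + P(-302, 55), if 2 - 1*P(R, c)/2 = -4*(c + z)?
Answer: -263460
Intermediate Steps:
P(R, c) = 20 + 8*c (P(R, c) = 4 - (-8)*(c + 2) = 4 - (-8)*(2 + c) = 4 - 2*(-8 - 4*c) = 4 + (16 + 8*c) = 20 + 8*c)
-263920 + P(-302, 55) = -263920 + (20 + 8*55) = -263920 + (20 + 440) = -263920 + 460 = -263460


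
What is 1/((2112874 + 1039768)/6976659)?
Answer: 6976659/3152642 ≈ 2.2130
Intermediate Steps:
1/((2112874 + 1039768)/6976659) = 1/(3152642*(1/6976659)) = 1/(3152642/6976659) = 6976659/3152642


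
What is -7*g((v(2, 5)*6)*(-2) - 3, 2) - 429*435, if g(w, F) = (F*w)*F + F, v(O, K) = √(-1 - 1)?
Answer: -186545 + 336*I*√2 ≈ -1.8655e+5 + 475.18*I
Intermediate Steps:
v(O, K) = I*√2 (v(O, K) = √(-2) = I*√2)
g(w, F) = F + w*F² (g(w, F) = w*F² + F = F + w*F²)
-7*g((v(2, 5)*6)*(-2) - 3, 2) - 429*435 = -14*(1 + 2*(((I*√2)*6)*(-2) - 3)) - 429*435 = -14*(1 + 2*((6*I*√2)*(-2) - 3)) - 186615 = -14*(1 + 2*(-12*I*√2 - 3)) - 186615 = -14*(1 + 2*(-3 - 12*I*√2)) - 186615 = -14*(1 + (-6 - 24*I*√2)) - 186615 = -14*(-5 - 24*I*√2) - 186615 = -7*(-10 - 48*I*√2) - 186615 = (70 + 336*I*√2) - 186615 = -186545 + 336*I*√2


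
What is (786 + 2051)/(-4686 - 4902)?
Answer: -2837/9588 ≈ -0.29589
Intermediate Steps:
(786 + 2051)/(-4686 - 4902) = 2837/(-9588) = 2837*(-1/9588) = -2837/9588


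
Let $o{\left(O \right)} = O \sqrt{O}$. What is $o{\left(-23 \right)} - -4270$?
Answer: $4270 - 23 i \sqrt{23} \approx 4270.0 - 110.3 i$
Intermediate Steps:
$o{\left(O \right)} = O^{\frac{3}{2}}$
$o{\left(-23 \right)} - -4270 = \left(-23\right)^{\frac{3}{2}} - -4270 = - 23 i \sqrt{23} + 4270 = 4270 - 23 i \sqrt{23}$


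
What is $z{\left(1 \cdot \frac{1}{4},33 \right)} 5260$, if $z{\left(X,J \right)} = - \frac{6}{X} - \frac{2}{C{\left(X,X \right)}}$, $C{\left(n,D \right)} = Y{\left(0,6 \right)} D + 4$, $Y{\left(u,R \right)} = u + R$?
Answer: $- \frac{1409680}{11} \approx -1.2815 \cdot 10^{5}$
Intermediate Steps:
$Y{\left(u,R \right)} = R + u$
$C{\left(n,D \right)} = 4 + 6 D$ ($C{\left(n,D \right)} = \left(6 + 0\right) D + 4 = 6 D + 4 = 4 + 6 D$)
$z{\left(X,J \right)} = - \frac{6}{X} - \frac{2}{4 + 6 X}$
$z{\left(1 \cdot \frac{1}{4},33 \right)} 5260 = \frac{-12 - 19 \cdot 1 \cdot \frac{1}{4}}{1 \cdot \frac{1}{4} \left(2 + 3 \cdot 1 \cdot \frac{1}{4}\right)} 5260 = \frac{\frac{1}{\frac{1}{4}} \left(-12 - \frac{19}{4}\right)}{2 + 3 \cdot \frac{1}{4}} \cdot 5260 = \frac{4 \left(-12 - \frac{19}{4}\right)}{2 + \frac{3}{4}} \cdot 5260 = 4 \frac{1}{\frac{11}{4}} \left(- \frac{67}{4}\right) 5260 = 4 \cdot \frac{4}{11} \left(- \frac{67}{4}\right) 5260 = \left(- \frac{268}{11}\right) 5260 = - \frac{1409680}{11}$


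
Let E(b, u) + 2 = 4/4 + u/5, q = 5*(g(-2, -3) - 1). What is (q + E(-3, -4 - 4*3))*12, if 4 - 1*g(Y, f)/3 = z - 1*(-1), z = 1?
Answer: 1248/5 ≈ 249.60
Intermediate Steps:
g(Y, f) = 6 (g(Y, f) = 12 - 3*(1 - 1*(-1)) = 12 - 3*(1 + 1) = 12 - 3*2 = 12 - 6 = 6)
q = 25 (q = 5*(6 - 1) = 5*5 = 25)
E(b, u) = -1 + u/5 (E(b, u) = -2 + (4/4 + u/5) = -2 + (4*(¼) + u*(⅕)) = -2 + (1 + u/5) = -1 + u/5)
(q + E(-3, -4 - 4*3))*12 = (25 + (-1 + (-4 - 4*3)/5))*12 = (25 + (-1 + (-4 - 12)/5))*12 = (25 + (-1 + (⅕)*(-16)))*12 = (25 + (-1 - 16/5))*12 = (25 - 21/5)*12 = (104/5)*12 = 1248/5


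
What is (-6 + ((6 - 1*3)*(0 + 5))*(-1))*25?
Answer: -525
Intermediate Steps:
(-6 + ((6 - 1*3)*(0 + 5))*(-1))*25 = (-6 + ((6 - 3)*5)*(-1))*25 = (-6 + (3*5)*(-1))*25 = (-6 + 15*(-1))*25 = (-6 - 15)*25 = -21*25 = -525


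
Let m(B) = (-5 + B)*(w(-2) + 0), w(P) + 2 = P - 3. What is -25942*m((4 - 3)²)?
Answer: -726376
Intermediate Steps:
w(P) = -5 + P (w(P) = -2 + (P - 3) = -2 + (-3 + P) = -5 + P)
m(B) = 35 - 7*B (m(B) = (-5 + B)*((-5 - 2) + 0) = (-5 + B)*(-7 + 0) = (-5 + B)*(-7) = 35 - 7*B)
-25942*m((4 - 3)²) = -25942*(35 - 7*(4 - 3)²) = -25942*(35 - 7*1²) = -25942*(35 - 7*1) = -25942*(35 - 7) = -25942*28 = -726376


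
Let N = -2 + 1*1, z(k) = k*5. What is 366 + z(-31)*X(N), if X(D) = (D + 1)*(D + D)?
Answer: 366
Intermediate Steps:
z(k) = 5*k
N = -1 (N = -2 + 1 = -1)
X(D) = 2*D*(1 + D) (X(D) = (1 + D)*(2*D) = 2*D*(1 + D))
366 + z(-31)*X(N) = 366 + (5*(-31))*(2*(-1)*(1 - 1)) = 366 - 310*(-1)*0 = 366 - 155*0 = 366 + 0 = 366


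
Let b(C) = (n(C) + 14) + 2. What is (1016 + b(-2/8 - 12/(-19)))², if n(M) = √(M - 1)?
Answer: (39216 + I*√893)²/1444 ≈ 1.065e+6 + 1623.1*I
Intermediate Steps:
n(M) = √(-1 + M)
b(C) = 16 + √(-1 + C) (b(C) = (√(-1 + C) + 14) + 2 = (14 + √(-1 + C)) + 2 = 16 + √(-1 + C))
(1016 + b(-2/8 - 12/(-19)))² = (1016 + (16 + √(-1 + (-2/8 - 12/(-19)))))² = (1016 + (16 + √(-1 + (-2*⅛ - 12*(-1/19)))))² = (1016 + (16 + √(-1 + (-¼ + 12/19))))² = (1016 + (16 + √(-1 + 29/76)))² = (1016 + (16 + √(-47/76)))² = (1016 + (16 + I*√893/38))² = (1032 + I*√893/38)²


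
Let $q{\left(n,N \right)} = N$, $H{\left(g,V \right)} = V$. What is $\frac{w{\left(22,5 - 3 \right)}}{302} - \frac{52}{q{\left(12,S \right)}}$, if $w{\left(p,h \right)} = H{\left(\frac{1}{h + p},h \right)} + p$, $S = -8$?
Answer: $\frac{1987}{302} \approx 6.5795$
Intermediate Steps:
$w{\left(p,h \right)} = h + p$
$\frac{w{\left(22,5 - 3 \right)}}{302} - \frac{52}{q{\left(12,S \right)}} = \frac{\left(5 - 3\right) + 22}{302} - \frac{52}{-8} = \left(\left(5 - 3\right) + 22\right) \frac{1}{302} - - \frac{13}{2} = \left(2 + 22\right) \frac{1}{302} + \frac{13}{2} = 24 \cdot \frac{1}{302} + \frac{13}{2} = \frac{12}{151} + \frac{13}{2} = \frac{1987}{302}$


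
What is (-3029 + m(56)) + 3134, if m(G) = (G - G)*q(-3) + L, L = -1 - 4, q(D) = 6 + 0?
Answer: 100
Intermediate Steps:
q(D) = 6
L = -5
m(G) = -5 (m(G) = (G - G)*6 - 5 = 0*6 - 5 = 0 - 5 = -5)
(-3029 + m(56)) + 3134 = (-3029 - 5) + 3134 = -3034 + 3134 = 100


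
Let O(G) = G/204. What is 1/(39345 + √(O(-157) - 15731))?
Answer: 8026380/315801130381 - 2*I*√163673331/315801130381 ≈ 2.5416e-5 - 8.1022e-8*I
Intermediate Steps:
O(G) = G/204 (O(G) = G*(1/204) = G/204)
1/(39345 + √(O(-157) - 15731)) = 1/(39345 + √((1/204)*(-157) - 15731)) = 1/(39345 + √(-157/204 - 15731)) = 1/(39345 + √(-3209281/204)) = 1/(39345 + I*√163673331/102)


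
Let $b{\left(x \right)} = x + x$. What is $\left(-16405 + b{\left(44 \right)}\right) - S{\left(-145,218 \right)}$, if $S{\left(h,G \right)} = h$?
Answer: $-16172$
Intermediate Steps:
$b{\left(x \right)} = 2 x$
$\left(-16405 + b{\left(44 \right)}\right) - S{\left(-145,218 \right)} = \left(-16405 + 2 \cdot 44\right) - -145 = \left(-16405 + 88\right) + 145 = -16317 + 145 = -16172$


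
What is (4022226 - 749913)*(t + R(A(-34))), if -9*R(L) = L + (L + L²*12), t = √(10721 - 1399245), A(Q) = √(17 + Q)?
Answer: 74172428 + 6544626*I*√347131 - 2181542*I*√17/3 ≈ 7.4172e+7 + 3.853e+9*I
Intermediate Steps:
t = 2*I*√347131 (t = √(-1388524) = 2*I*√347131 ≈ 1178.4*I)
R(L) = -4*L²/3 - 2*L/9 (R(L) = -(L + (L + L²*12))/9 = -(L + (L + 12*L²))/9 = -(2*L + 12*L²)/9 = -4*L²/3 - 2*L/9)
(4022226 - 749913)*(t + R(A(-34))) = (4022226 - 749913)*(2*I*√347131 - 2*√(17 - 34)*(1 + 6*√(17 - 34))/9) = 3272313*(2*I*√347131 - 2*√(-17)*(1 + 6*√(-17))/9) = 3272313*(2*I*√347131 - 2*I*√17*(1 + 6*(I*√17))/9) = 3272313*(2*I*√347131 - 2*I*√17*(1 + 6*I*√17)/9) = 6544626*I*√347131 - 2181542*I*√17*(1 + 6*I*√17)/3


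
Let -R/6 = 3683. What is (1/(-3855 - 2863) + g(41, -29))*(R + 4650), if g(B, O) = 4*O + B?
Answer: 4395596124/3359 ≈ 1.3086e+6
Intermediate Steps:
R = -22098 (R = -6*3683 = -22098)
g(B, O) = B + 4*O
(1/(-3855 - 2863) + g(41, -29))*(R + 4650) = (1/(-3855 - 2863) + (41 + 4*(-29)))*(-22098 + 4650) = (1/(-6718) + (41 - 116))*(-17448) = (-1/6718 - 75)*(-17448) = -503851/6718*(-17448) = 4395596124/3359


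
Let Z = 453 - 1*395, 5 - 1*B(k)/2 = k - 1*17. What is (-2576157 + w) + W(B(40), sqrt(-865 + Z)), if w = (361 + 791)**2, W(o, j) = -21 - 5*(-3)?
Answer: -1249059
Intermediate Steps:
B(k) = 44 - 2*k (B(k) = 10 - 2*(k - 1*17) = 10 - 2*(k - 17) = 10 - 2*(-17 + k) = 10 + (34 - 2*k) = 44 - 2*k)
Z = 58 (Z = 453 - 395 = 58)
W(o, j) = -6 (W(o, j) = -21 + 15 = -6)
w = 1327104 (w = 1152**2 = 1327104)
(-2576157 + w) + W(B(40), sqrt(-865 + Z)) = (-2576157 + 1327104) - 6 = -1249053 - 6 = -1249059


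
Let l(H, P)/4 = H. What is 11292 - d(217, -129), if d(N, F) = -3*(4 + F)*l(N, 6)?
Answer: -314208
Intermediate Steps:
l(H, P) = 4*H
d(N, F) = -12*N*(4 + F) (d(N, F) = -3*(4 + F)*4*N = -12*N*(4 + F))
11292 - d(217, -129) = 11292 - (-12)*217*(4 - 129) = 11292 - (-12)*217*(-125) = 11292 - 1*325500 = 11292 - 325500 = -314208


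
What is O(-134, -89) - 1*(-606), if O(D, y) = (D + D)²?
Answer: 72430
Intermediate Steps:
O(D, y) = 4*D² (O(D, y) = (2*D)² = 4*D²)
O(-134, -89) - 1*(-606) = 4*(-134)² - 1*(-606) = 4*17956 + 606 = 71824 + 606 = 72430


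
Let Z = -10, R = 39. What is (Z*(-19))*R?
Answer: 7410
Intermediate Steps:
(Z*(-19))*R = -10*(-19)*39 = 190*39 = 7410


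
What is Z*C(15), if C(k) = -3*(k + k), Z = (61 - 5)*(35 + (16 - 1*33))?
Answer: -90720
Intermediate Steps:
Z = 1008 (Z = 56*(35 + (16 - 33)) = 56*(35 - 17) = 56*18 = 1008)
C(k) = -6*k
Z*C(15) = 1008*(-6*15) = 1008*(-90) = -90720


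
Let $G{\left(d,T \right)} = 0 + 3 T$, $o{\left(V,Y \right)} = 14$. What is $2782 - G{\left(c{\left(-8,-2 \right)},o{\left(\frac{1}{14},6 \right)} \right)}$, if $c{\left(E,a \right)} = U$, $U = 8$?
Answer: $2740$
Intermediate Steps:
$c{\left(E,a \right)} = 8$
$G{\left(d,T \right)} = 3 T$
$2782 - G{\left(c{\left(-8,-2 \right)},o{\left(\frac{1}{14},6 \right)} \right)} = 2782 - 3 \cdot 14 = 2782 - 42 = 2740$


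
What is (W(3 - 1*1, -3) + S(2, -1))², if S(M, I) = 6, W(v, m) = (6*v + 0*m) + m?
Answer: 225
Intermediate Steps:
W(v, m) = m + 6*v (W(v, m) = (6*v + 0) + m = 6*v + m = m + 6*v)
(W(3 - 1*1, -3) + S(2, -1))² = ((-3 + 6*(3 - 1*1)) + 6)² = ((-3 + 6*(3 - 1)) + 6)² = ((-3 + 6*2) + 6)² = ((-3 + 12) + 6)² = (9 + 6)² = 15² = 225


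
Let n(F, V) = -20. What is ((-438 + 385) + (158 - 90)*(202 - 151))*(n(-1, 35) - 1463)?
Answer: -5064445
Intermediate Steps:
((-438 + 385) + (158 - 90)*(202 - 151))*(n(-1, 35) - 1463) = ((-438 + 385) + (158 - 90)*(202 - 151))*(-20 - 1463) = (-53 + 68*51)*(-1483) = (-53 + 3468)*(-1483) = 3415*(-1483) = -5064445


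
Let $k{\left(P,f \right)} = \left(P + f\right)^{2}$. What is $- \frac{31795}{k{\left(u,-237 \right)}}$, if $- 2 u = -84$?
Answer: $- \frac{6359}{7605} \approx -0.83616$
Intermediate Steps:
$u = 42$ ($u = \left(- \frac{1}{2}\right) \left(-84\right) = 42$)
$- \frac{31795}{k{\left(u,-237 \right)}} = - \frac{31795}{\left(42 - 237\right)^{2}} = - \frac{31795}{\left(-195\right)^{2}} = - \frac{31795}{38025} = \left(-31795\right) \frac{1}{38025} = - \frac{6359}{7605}$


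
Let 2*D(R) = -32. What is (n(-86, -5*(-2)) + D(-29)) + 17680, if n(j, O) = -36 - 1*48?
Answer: 17580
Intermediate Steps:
n(j, O) = -84 (n(j, O) = -36 - 48 = -84)
D(R) = -16 (D(R) = (½)*(-32) = -16)
(n(-86, -5*(-2)) + D(-29)) + 17680 = (-84 - 16) + 17680 = -100 + 17680 = 17580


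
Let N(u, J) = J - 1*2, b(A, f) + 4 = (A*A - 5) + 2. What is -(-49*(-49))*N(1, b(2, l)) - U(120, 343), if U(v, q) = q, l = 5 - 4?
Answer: 11662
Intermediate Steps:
l = 1
b(A, f) = -7 + A² (b(A, f) = -4 + ((A*A - 5) + 2) = -4 + ((A² - 5) + 2) = -4 + ((-5 + A²) + 2) = -4 + (-3 + A²) = -7 + A²)
N(u, J) = -2 + J (N(u, J) = J - 2 = -2 + J)
-(-49*(-49))*N(1, b(2, l)) - U(120, 343) = -(-49*(-49))*(-2 + (-7 + 2²)) - 1*343 = -2401*(-2 + (-7 + 4)) - 343 = -2401*(-2 - 3) - 343 = -2401*(-5) - 343 = -1*(-12005) - 343 = 12005 - 343 = 11662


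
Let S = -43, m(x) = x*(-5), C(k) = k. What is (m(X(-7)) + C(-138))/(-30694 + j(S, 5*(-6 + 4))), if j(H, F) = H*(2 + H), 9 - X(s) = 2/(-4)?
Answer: 53/8266 ≈ 0.0064118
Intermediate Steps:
X(s) = 19/2 (X(s) = 9 - 2/(-4) = 9 - 2*(-1)/4 = 9 - 1*(-½) = 9 + ½ = 19/2)
m(x) = -5*x
(m(X(-7)) + C(-138))/(-30694 + j(S, 5*(-6 + 4))) = (-5*19/2 - 138)/(-30694 - 43*(2 - 43)) = (-95/2 - 138)/(-30694 - 43*(-41)) = -371/(2*(-30694 + 1763)) = -371/2/(-28931) = -371/2*(-1/28931) = 53/8266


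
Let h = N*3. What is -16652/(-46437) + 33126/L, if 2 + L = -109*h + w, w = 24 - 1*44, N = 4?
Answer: -32959237/1342635 ≈ -24.548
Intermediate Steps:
h = 12 (h = 4*3 = 12)
w = -20 (w = 24 - 44 = -20)
L = -1330 (L = -2 + (-109*12 - 20) = -2 + (-1308 - 20) = -2 - 1328 = -1330)
-16652/(-46437) + 33126/L = -16652/(-46437) + 33126/(-1330) = -16652*(-1/46437) + 33126*(-1/1330) = 724/2019 - 16563/665 = -32959237/1342635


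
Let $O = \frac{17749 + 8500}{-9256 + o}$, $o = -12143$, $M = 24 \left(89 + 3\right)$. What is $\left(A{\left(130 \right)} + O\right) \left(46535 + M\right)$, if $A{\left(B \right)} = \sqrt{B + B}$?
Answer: $- \frac{1279455007}{21399} + 97486 \sqrt{65} \approx 7.2617 \cdot 10^{5}$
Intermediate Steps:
$M = 2208$ ($M = 24 \cdot 92 = 2208$)
$A{\left(B \right)} = \sqrt{2} \sqrt{B}$ ($A{\left(B \right)} = \sqrt{2 B} = \sqrt{2} \sqrt{B}$)
$O = - \frac{26249}{21399}$ ($O = \frac{17749 + 8500}{-9256 - 12143} = \frac{26249}{-21399} = 26249 \left(- \frac{1}{21399}\right) = - \frac{26249}{21399} \approx -1.2266$)
$\left(A{\left(130 \right)} + O\right) \left(46535 + M\right) = \left(\sqrt{2} \sqrt{130} - \frac{26249}{21399}\right) \left(46535 + 2208\right) = \left(2 \sqrt{65} - \frac{26249}{21399}\right) 48743 = \left(- \frac{26249}{21399} + 2 \sqrt{65}\right) 48743 = - \frac{1279455007}{21399} + 97486 \sqrt{65}$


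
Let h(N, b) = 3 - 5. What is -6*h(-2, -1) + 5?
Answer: 17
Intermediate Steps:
h(N, b) = -2
-6*h(-2, -1) + 5 = -6*(-2) + 5 = 12 + 5 = 17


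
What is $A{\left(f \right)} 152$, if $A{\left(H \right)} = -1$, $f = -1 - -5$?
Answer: $-152$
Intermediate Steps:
$f = 4$ ($f = -1 + 5 = 4$)
$A{\left(f \right)} 152 = \left(-1\right) 152 = -152$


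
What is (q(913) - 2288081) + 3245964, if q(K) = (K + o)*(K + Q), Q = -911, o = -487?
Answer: 958735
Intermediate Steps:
q(K) = (-911 + K)*(-487 + K) (q(K) = (K - 487)*(K - 911) = (-487 + K)*(-911 + K) = (-911 + K)*(-487 + K))
(q(913) - 2288081) + 3245964 = ((443657 + 913² - 1398*913) - 2288081) + 3245964 = ((443657 + 833569 - 1276374) - 2288081) + 3245964 = (852 - 2288081) + 3245964 = -2287229 + 3245964 = 958735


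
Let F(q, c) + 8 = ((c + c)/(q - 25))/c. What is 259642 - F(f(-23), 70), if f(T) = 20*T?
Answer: 125930252/485 ≈ 2.5965e+5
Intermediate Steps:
F(q, c) = -8 + 2/(-25 + q) (F(q, c) = -8 + ((c + c)/(q - 25))/c = -8 + ((2*c)/(-25 + q))/c = -8 + (2*c/(-25 + q))/c = -8 + 2/(-25 + q))
259642 - F(f(-23), 70) = 259642 - 2*(101 - 80*(-23))/(-25 + 20*(-23)) = 259642 - 2*(101 - 4*(-460))/(-25 - 460) = 259642 - 2*(101 + 1840)/(-485) = 259642 - 2*(-1)*1941/485 = 259642 - 1*(-3882/485) = 259642 + 3882/485 = 125930252/485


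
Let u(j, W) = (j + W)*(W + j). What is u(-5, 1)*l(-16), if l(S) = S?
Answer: -256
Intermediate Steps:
u(j, W) = (W + j)**2 (u(j, W) = (W + j)*(W + j) = (W + j)**2)
u(-5, 1)*l(-16) = (1 - 5)**2*(-16) = (-4)**2*(-16) = 16*(-16) = -256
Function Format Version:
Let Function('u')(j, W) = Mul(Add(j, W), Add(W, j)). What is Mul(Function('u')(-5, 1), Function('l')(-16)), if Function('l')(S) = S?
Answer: -256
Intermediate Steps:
Function('u')(j, W) = Pow(Add(W, j), 2) (Function('u')(j, W) = Mul(Add(W, j), Add(W, j)) = Pow(Add(W, j), 2))
Mul(Function('u')(-5, 1), Function('l')(-16)) = Mul(Pow(Add(1, -5), 2), -16) = Mul(Pow(-4, 2), -16) = Mul(16, -16) = -256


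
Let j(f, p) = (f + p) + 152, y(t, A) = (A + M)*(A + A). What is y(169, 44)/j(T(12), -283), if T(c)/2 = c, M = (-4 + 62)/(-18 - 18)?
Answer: -33572/963 ≈ -34.862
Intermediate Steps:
M = -29/18 (M = 58/(-36) = 58*(-1/36) = -29/18 ≈ -1.6111)
T(c) = 2*c
y(t, A) = 2*A*(-29/18 + A) (y(t, A) = (A - 29/18)*(A + A) = (-29/18 + A)*(2*A) = 2*A*(-29/18 + A))
j(f, p) = 152 + f + p
y(169, 44)/j(T(12), -283) = ((1/9)*44*(-29 + 18*44))/(152 + 2*12 - 283) = ((1/9)*44*(-29 + 792))/(152 + 24 - 283) = ((1/9)*44*763)/(-107) = (33572/9)*(-1/107) = -33572/963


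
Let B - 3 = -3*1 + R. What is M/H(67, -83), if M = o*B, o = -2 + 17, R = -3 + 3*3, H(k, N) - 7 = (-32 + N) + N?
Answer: -90/191 ≈ -0.47120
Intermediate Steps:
H(k, N) = -25 + 2*N (H(k, N) = 7 + ((-32 + N) + N) = 7 + (-32 + 2*N) = -25 + 2*N)
R = 6 (R = -3 + 9 = 6)
o = 15
B = 6 (B = 3 + (-3*1 + 6) = 3 + (-3 + 6) = 3 + 3 = 6)
M = 90 (M = 15*6 = 90)
M/H(67, -83) = 90/(-25 + 2*(-83)) = 90/(-25 - 166) = 90/(-191) = 90*(-1/191) = -90/191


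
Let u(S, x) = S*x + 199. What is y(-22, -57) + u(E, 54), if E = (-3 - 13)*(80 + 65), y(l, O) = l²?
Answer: -124597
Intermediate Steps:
E = -2320 (E = -16*145 = -2320)
u(S, x) = 199 + S*x
y(-22, -57) + u(E, 54) = (-22)² + (199 - 2320*54) = 484 + (199 - 125280) = 484 - 125081 = -124597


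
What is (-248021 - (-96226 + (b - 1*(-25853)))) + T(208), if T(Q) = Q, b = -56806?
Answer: -120634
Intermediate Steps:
(-248021 - (-96226 + (b - 1*(-25853)))) + T(208) = (-248021 - (-96226 + (-56806 - 1*(-25853)))) + 208 = (-248021 - (-96226 + (-56806 + 25853))) + 208 = (-248021 - (-96226 - 30953)) + 208 = (-248021 - 1*(-127179)) + 208 = (-248021 + 127179) + 208 = -120842 + 208 = -120634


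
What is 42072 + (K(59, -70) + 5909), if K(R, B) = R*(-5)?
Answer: 47686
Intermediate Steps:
K(R, B) = -5*R
42072 + (K(59, -70) + 5909) = 42072 + (-5*59 + 5909) = 42072 + (-295 + 5909) = 42072 + 5614 = 47686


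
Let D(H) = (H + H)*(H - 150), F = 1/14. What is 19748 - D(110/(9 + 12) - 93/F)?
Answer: -1646016380/441 ≈ -3.7325e+6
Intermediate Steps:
F = 1/14 ≈ 0.071429
D(H) = 2*H*(-150 + H) (D(H) = (2*H)*(-150 + H) = 2*H*(-150 + H))
19748 - D(110/(9 + 12) - 93/F) = 19748 - 2*(110/(9 + 12) - 93/1/14)*(-150 + (110/(9 + 12) - 93/1/14)) = 19748 - 2*(110/21 - 93*14)*(-150 + (110/21 - 93*14)) = 19748 - 2*(110*(1/21) - 1302)*(-150 + (110*(1/21) - 1302)) = 19748 - 2*(110/21 - 1302)*(-150 + (110/21 - 1302)) = 19748 - 2*(-27232)*(-150 - 27232/21)/21 = 19748 - 2*(-27232)*(-30382)/(21*21) = 19748 - 1*1654725248/441 = 19748 - 1654725248/441 = -1646016380/441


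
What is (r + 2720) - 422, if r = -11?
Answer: 2287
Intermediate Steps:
(r + 2720) - 422 = (-11 + 2720) - 422 = 2709 - 422 = 2287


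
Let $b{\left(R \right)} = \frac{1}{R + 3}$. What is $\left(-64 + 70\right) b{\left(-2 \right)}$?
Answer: $6$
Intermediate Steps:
$b{\left(R \right)} = \frac{1}{3 + R}$
$\left(-64 + 70\right) b{\left(-2 \right)} = \frac{-64 + 70}{3 - 2} = \frac{6}{1} = 6 \cdot 1 = 6$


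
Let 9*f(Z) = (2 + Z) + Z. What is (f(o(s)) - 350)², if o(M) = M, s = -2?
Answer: 9935104/81 ≈ 1.2266e+5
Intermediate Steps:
f(Z) = 2/9 + 2*Z/9 (f(Z) = ((2 + Z) + Z)/9 = (2 + 2*Z)/9 = 2/9 + 2*Z/9)
(f(o(s)) - 350)² = ((2/9 + (2/9)*(-2)) - 350)² = ((2/9 - 4/9) - 350)² = (-2/9 - 350)² = (-3152/9)² = 9935104/81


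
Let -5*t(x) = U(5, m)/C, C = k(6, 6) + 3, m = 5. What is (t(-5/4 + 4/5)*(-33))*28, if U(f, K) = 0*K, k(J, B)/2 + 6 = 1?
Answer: 0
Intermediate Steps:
k(J, B) = -10 (k(J, B) = -12 + 2*1 = -12 + 2 = -10)
U(f, K) = 0
C = -7 (C = -10 + 3 = -7)
t(x) = 0 (t(x) = -0/(-7) = -0*(-1)/7 = -⅕*0 = 0)
(t(-5/4 + 4/5)*(-33))*28 = (0*(-33))*28 = 0*28 = 0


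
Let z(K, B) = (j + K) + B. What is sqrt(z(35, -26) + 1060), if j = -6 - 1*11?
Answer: 2*sqrt(263) ≈ 32.435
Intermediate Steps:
j = -17 (j = -6 - 11 = -17)
z(K, B) = -17 + B + K (z(K, B) = (-17 + K) + B = -17 + B + K)
sqrt(z(35, -26) + 1060) = sqrt((-17 - 26 + 35) + 1060) = sqrt(-8 + 1060) = sqrt(1052) = 2*sqrt(263)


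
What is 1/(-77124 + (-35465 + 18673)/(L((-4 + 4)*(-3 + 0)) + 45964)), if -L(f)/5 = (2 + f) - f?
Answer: -22977/1772086544 ≈ -1.2966e-5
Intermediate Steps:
L(f) = -10 (L(f) = -5*((2 + f) - f) = -5*2 = -10)
1/(-77124 + (-35465 + 18673)/(L((-4 + 4)*(-3 + 0)) + 45964)) = 1/(-77124 + (-35465 + 18673)/(-10 + 45964)) = 1/(-77124 - 16792/45954) = 1/(-77124 - 16792*1/45954) = 1/(-77124 - 8396/22977) = 1/(-1772086544/22977) = -22977/1772086544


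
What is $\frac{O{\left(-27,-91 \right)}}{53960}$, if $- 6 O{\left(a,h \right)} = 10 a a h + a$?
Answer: $\frac{221139}{107920} \approx 2.0491$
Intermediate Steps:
$O{\left(a,h \right)} = - \frac{a}{6} - \frac{5 h a^{2}}{3}$ ($O{\left(a,h \right)} = - \frac{10 a a h + a}{6} = - \frac{10 a^{2} h + a}{6} = - \frac{10 h a^{2} + a}{6} = - \frac{a + 10 h a^{2}}{6} = - \frac{a}{6} - \frac{5 h a^{2}}{3}$)
$\frac{O{\left(-27,-91 \right)}}{53960} = \frac{\left(- \frac{1}{6}\right) \left(-27\right) \left(1 + 10 \left(-27\right) \left(-91\right)\right)}{53960} = \left(- \frac{1}{6}\right) \left(-27\right) \left(1 + 24570\right) \frac{1}{53960} = \left(- \frac{1}{6}\right) \left(-27\right) 24571 \cdot \frac{1}{53960} = \frac{221139}{2} \cdot \frac{1}{53960} = \frac{221139}{107920}$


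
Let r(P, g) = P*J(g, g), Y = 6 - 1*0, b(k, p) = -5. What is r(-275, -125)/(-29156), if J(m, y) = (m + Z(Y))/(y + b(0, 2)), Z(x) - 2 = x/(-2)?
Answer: 3465/379028 ≈ 0.0091418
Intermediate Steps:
Y = 6 (Y = 6 + 0 = 6)
Z(x) = 2 - x/2 (Z(x) = 2 + x/(-2) = 2 + x*(-1/2) = 2 - x/2)
J(m, y) = (-1 + m)/(-5 + y) (J(m, y) = (m + (2 - 1/2*6))/(y - 5) = (m + (2 - 3))/(-5 + y) = (m - 1)/(-5 + y) = (-1 + m)/(-5 + y))
r(P, g) = P*(-1 + g)/(-5 + g) (r(P, g) = P*((-1 + g)/(-5 + g)) = P*(-1 + g)/(-5 + g))
r(-275, -125)/(-29156) = -275*(-1 - 125)/(-5 - 125)/(-29156) = -275*(-126)/(-130)*(-1/29156) = -275*(-1/130)*(-126)*(-1/29156) = -3465/13*(-1/29156) = 3465/379028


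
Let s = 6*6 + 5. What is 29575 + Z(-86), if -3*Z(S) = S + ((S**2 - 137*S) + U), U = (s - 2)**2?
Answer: 22704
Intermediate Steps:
s = 41 (s = 36 + 5 = 41)
U = 1521 (U = (41 - 2)**2 = 39**2 = 1521)
Z(S) = -507 - S**2/3 + 136*S/3 (Z(S) = -(S + ((S**2 - 137*S) + 1521))/3 = -(S + (1521 + S**2 - 137*S))/3 = -(1521 + S**2 - 136*S)/3 = -507 - S**2/3 + 136*S/3)
29575 + Z(-86) = 29575 + (-507 - 1/3*(-86)**2 + (136/3)*(-86)) = 29575 + (-507 - 1/3*7396 - 11696/3) = 29575 + (-507 - 7396/3 - 11696/3) = 29575 - 6871 = 22704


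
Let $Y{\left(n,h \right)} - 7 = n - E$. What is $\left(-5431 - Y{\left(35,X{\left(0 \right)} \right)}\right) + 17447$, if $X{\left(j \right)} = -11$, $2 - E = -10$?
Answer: $11986$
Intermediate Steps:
$E = 12$ ($E = 2 - -10 = 2 + 10 = 12$)
$Y{\left(n,h \right)} = -5 + n$ ($Y{\left(n,h \right)} = 7 + \left(n - 12\right) = 7 + \left(-12 + n\right) = -5 + n$)
$\left(-5431 - Y{\left(35,X{\left(0 \right)} \right)}\right) + 17447 = \left(-5431 - \left(-5 + 35\right)\right) + 17447 = \left(-5431 - 30\right) + 17447 = -5461 + 17447 = 11986$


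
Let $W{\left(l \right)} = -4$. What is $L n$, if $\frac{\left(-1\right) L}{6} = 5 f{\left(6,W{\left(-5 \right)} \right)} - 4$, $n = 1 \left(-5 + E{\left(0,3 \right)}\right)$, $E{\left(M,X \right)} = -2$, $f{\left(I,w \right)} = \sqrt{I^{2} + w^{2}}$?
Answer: $-168 + 420 \sqrt{13} \approx 1346.3$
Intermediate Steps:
$n = -7$ ($n = 1 \left(-5 - 2\right) = 1 \left(-7\right) = -7$)
$L = 24 - 60 \sqrt{13}$ ($L = - 6 \left(5 \sqrt{6^{2} + \left(-4\right)^{2}} - 4\right) = - 6 \left(5 \sqrt{36 + 16} - 4\right) = - 6 \left(5 \sqrt{52} - 4\right) = - 6 \left(5 \cdot 2 \sqrt{13} - 4\right) = - 6 \left(10 \sqrt{13} - 4\right) = - 6 \left(-4 + 10 \sqrt{13}\right) = 24 - 60 \sqrt{13} \approx -192.33$)
$L n = \left(24 - 60 \sqrt{13}\right) \left(-7\right) = -168 + 420 \sqrt{13}$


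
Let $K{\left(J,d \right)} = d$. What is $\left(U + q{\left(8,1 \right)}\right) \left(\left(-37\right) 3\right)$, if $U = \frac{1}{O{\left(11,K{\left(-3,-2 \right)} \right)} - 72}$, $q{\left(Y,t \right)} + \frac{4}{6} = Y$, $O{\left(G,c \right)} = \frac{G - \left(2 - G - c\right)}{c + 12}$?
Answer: $- \frac{95053}{117} \approx -812.42$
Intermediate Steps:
$O{\left(G,c \right)} = \frac{-2 + c + 2 G}{12 + c}$ ($O{\left(G,c \right)} = \frac{G + \left(-2 + G + c\right)}{12 + c} = \frac{-2 + c + 2 G}{12 + c}$)
$q{\left(Y,t \right)} = - \frac{2}{3} + Y$
$U = - \frac{5}{351}$ ($U = \frac{1}{\frac{-2 - 2 + 2 \cdot 11}{12 - 2} - 72} = \frac{1}{\frac{-2 - 2 + 22}{10} - 72} = \frac{1}{\frac{1}{10} \cdot 18 - 72} = \frac{1}{\frac{9}{5} - 72} = \frac{1}{- \frac{351}{5}} = - \frac{5}{351} \approx -0.014245$)
$\left(U + q{\left(8,1 \right)}\right) \left(\left(-37\right) 3\right) = \left(- \frac{5}{351} + \left(- \frac{2}{3} + 8\right)\right) \left(\left(-37\right) 3\right) = \left(- \frac{5}{351} + \frac{22}{3}\right) \left(-111\right) = \frac{2569}{351} \left(-111\right) = - \frac{95053}{117}$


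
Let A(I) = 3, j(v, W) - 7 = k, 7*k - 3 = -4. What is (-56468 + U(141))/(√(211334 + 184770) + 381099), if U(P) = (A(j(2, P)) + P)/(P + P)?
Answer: -1011426075228/6826094429759 + 5307944*√99026/6826094429759 ≈ -0.14793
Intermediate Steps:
k = -⅐ (k = 3/7 + (⅐)*(-4) = 3/7 - 4/7 = -⅐ ≈ -0.14286)
j(v, W) = 48/7 (j(v, W) = 7 - ⅐ = 48/7)
U(P) = (3 + P)/(2*P) (U(P) = (3 + P)/(P + P) = (3 + P)/((2*P)) = (3 + P)*(1/(2*P)) = (3 + P)/(2*P))
(-56468 + U(141))/(√(211334 + 184770) + 381099) = (-56468 + (½)*(3 + 141)/141)/(√(211334 + 184770) + 381099) = (-56468 + (½)*(1/141)*144)/(√396104 + 381099) = (-56468 + 24/47)/(2*√99026 + 381099) = -2653972/(47*(381099 + 2*√99026))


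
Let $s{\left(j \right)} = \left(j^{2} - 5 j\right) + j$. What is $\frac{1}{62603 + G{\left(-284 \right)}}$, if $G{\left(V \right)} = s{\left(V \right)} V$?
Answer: $- \frac{1}{23166325} \approx -4.3166 \cdot 10^{-8}$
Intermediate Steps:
$s{\left(j \right)} = j^{2} - 4 j$
$G{\left(V \right)} = V^{2} \left(-4 + V\right)$ ($G{\left(V \right)} = V \left(-4 + V\right) V = V^{2} \left(-4 + V\right)$)
$\frac{1}{62603 + G{\left(-284 \right)}} = \frac{1}{62603 + \left(-284\right)^{2} \left(-4 - 284\right)} = \frac{1}{62603 + 80656 \left(-288\right)} = \frac{1}{62603 - 23228928} = \frac{1}{-23166325} = - \frac{1}{23166325}$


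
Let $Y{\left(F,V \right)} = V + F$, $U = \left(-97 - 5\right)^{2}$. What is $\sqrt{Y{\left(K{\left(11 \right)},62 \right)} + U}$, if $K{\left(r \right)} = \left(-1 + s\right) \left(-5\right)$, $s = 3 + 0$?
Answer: $2 \sqrt{2614} \approx 102.25$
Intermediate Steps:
$s = 3$
$U = 10404$ ($U = \left(-102\right)^{2} = 10404$)
$K{\left(r \right)} = -10$ ($K{\left(r \right)} = \left(-1 + 3\right) \left(-5\right) = 2 \left(-5\right) = -10$)
$Y{\left(F,V \right)} = F + V$
$\sqrt{Y{\left(K{\left(11 \right)},62 \right)} + U} = \sqrt{\left(-10 + 62\right) + 10404} = \sqrt{52 + 10404} = \sqrt{10456} = 2 \sqrt{2614}$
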